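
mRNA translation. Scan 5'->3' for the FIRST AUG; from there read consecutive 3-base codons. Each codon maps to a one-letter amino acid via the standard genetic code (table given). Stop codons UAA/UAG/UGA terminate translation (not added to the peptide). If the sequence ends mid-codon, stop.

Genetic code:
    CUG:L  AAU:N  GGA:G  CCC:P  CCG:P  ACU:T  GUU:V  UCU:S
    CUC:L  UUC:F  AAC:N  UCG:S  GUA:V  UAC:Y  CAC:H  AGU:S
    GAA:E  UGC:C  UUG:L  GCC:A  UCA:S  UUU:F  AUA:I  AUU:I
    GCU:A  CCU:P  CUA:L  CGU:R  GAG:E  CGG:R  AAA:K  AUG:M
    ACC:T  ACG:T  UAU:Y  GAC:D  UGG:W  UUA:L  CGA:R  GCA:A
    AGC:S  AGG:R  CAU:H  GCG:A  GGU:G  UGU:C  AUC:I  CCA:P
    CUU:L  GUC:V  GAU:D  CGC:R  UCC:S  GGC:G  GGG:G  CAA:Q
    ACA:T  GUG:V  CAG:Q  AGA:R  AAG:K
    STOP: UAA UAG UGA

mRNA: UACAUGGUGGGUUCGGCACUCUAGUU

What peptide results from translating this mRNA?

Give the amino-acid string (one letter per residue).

Answer: MVGSAL

Derivation:
start AUG at pos 3
pos 3: AUG -> M; peptide=M
pos 6: GUG -> V; peptide=MV
pos 9: GGU -> G; peptide=MVG
pos 12: UCG -> S; peptide=MVGS
pos 15: GCA -> A; peptide=MVGSA
pos 18: CUC -> L; peptide=MVGSAL
pos 21: UAG -> STOP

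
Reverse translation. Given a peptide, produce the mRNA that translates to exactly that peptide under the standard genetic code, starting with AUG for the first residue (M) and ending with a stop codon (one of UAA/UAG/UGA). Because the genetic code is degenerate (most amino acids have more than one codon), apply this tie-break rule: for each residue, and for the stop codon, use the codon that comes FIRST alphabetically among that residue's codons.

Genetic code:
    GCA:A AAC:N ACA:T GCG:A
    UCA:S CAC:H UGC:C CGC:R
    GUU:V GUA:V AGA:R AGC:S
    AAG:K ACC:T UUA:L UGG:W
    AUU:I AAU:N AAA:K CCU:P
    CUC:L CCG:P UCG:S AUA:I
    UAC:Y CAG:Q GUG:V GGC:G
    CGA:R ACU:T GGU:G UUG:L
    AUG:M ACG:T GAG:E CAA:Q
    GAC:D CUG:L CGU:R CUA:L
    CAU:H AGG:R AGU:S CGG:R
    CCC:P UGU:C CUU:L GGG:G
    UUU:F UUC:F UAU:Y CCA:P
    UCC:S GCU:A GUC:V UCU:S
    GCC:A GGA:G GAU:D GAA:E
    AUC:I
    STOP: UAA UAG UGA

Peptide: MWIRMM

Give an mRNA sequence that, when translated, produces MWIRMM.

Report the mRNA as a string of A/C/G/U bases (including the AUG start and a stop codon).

Answer: mRNA: AUGUGGAUAAGAAUGAUGUAA

Derivation:
residue 1: M -> AUG (start codon)
residue 2: W -> UGG (only codon)
residue 3: I codons sorted = AUA,AUC,AUU -> pick first = AUA
residue 4: R codons sorted = AGA,AGG,CGA,CGC,CGG,CGU -> pick first = AGA
residue 5: M -> AUG (only codon)
residue 6: M -> AUG (only codon)
terminator: stop codons sorted = UAA,UAG,UGA -> pick first = UAA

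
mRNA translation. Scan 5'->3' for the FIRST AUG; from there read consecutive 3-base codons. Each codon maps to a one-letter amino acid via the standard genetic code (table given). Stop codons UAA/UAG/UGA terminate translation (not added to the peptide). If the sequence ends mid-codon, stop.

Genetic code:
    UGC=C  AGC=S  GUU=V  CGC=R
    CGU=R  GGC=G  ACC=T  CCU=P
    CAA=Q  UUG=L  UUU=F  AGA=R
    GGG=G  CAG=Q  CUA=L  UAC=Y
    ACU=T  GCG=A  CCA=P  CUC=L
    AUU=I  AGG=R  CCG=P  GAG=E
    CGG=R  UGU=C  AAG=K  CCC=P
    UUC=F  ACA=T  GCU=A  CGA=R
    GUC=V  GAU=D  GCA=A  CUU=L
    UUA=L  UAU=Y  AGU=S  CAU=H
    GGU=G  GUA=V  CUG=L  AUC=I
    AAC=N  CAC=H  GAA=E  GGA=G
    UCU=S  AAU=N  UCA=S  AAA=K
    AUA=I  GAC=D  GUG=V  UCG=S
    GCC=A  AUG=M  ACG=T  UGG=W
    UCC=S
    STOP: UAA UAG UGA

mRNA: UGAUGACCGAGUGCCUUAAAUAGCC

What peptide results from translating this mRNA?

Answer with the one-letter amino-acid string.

Answer: MTECLK

Derivation:
start AUG at pos 2
pos 2: AUG -> M; peptide=M
pos 5: ACC -> T; peptide=MT
pos 8: GAG -> E; peptide=MTE
pos 11: UGC -> C; peptide=MTEC
pos 14: CUU -> L; peptide=MTECL
pos 17: AAA -> K; peptide=MTECLK
pos 20: UAG -> STOP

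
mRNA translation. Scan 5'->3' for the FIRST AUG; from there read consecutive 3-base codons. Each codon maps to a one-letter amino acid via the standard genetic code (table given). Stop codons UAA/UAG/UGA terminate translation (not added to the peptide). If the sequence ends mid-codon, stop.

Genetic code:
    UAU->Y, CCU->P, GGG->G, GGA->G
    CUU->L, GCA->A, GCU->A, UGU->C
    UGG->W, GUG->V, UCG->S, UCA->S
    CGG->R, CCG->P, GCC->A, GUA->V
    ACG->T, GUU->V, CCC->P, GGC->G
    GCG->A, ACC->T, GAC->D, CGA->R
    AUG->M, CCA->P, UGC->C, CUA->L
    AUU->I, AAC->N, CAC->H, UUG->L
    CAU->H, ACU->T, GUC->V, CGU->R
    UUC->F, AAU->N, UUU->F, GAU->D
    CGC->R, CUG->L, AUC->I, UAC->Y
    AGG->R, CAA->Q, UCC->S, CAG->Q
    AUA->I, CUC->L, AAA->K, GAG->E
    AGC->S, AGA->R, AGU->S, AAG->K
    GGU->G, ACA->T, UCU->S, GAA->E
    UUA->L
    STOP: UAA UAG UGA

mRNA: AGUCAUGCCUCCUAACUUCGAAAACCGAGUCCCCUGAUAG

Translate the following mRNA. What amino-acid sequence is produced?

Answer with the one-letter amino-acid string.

start AUG at pos 4
pos 4: AUG -> M; peptide=M
pos 7: CCU -> P; peptide=MP
pos 10: CCU -> P; peptide=MPP
pos 13: AAC -> N; peptide=MPPN
pos 16: UUC -> F; peptide=MPPNF
pos 19: GAA -> E; peptide=MPPNFE
pos 22: AAC -> N; peptide=MPPNFEN
pos 25: CGA -> R; peptide=MPPNFENR
pos 28: GUC -> V; peptide=MPPNFENRV
pos 31: CCC -> P; peptide=MPPNFENRVP
pos 34: UGA -> STOP

Answer: MPPNFENRVP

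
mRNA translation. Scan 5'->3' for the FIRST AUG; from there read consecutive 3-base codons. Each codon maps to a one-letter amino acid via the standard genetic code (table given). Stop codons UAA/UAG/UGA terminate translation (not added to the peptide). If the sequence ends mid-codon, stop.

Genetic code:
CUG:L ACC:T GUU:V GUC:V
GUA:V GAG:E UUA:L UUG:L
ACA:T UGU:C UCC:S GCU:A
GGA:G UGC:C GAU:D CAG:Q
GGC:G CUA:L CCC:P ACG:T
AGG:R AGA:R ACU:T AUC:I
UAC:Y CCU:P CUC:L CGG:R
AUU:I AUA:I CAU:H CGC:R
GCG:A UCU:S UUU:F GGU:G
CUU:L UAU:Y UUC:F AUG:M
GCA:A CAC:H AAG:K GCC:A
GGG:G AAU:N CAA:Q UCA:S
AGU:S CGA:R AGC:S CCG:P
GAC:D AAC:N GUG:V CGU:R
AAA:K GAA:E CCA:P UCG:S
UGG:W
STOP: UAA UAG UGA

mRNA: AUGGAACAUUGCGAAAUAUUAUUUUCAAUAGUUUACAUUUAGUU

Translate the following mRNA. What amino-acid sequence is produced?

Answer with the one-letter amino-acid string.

Answer: MEHCEILFSIVYI

Derivation:
start AUG at pos 0
pos 0: AUG -> M; peptide=M
pos 3: GAA -> E; peptide=ME
pos 6: CAU -> H; peptide=MEH
pos 9: UGC -> C; peptide=MEHC
pos 12: GAA -> E; peptide=MEHCE
pos 15: AUA -> I; peptide=MEHCEI
pos 18: UUA -> L; peptide=MEHCEIL
pos 21: UUU -> F; peptide=MEHCEILF
pos 24: UCA -> S; peptide=MEHCEILFS
pos 27: AUA -> I; peptide=MEHCEILFSI
pos 30: GUU -> V; peptide=MEHCEILFSIV
pos 33: UAC -> Y; peptide=MEHCEILFSIVY
pos 36: AUU -> I; peptide=MEHCEILFSIVYI
pos 39: UAG -> STOP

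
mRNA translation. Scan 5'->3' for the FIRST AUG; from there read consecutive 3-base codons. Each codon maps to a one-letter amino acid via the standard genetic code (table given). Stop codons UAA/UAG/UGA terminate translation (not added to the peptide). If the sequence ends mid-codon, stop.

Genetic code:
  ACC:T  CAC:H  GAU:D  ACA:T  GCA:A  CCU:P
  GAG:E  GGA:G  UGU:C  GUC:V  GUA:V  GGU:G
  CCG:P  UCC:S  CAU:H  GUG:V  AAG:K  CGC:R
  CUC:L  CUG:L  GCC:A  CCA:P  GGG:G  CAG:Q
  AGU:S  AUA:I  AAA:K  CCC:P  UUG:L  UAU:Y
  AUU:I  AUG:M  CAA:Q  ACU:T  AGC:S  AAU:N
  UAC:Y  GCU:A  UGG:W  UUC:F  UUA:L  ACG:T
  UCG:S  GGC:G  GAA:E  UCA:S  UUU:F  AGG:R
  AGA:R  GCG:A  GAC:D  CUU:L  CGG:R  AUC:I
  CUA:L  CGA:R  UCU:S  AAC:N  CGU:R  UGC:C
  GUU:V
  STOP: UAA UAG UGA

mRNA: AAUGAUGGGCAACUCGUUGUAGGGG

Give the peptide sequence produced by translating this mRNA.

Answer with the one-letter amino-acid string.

start AUG at pos 1
pos 1: AUG -> M; peptide=M
pos 4: AUG -> M; peptide=MM
pos 7: GGC -> G; peptide=MMG
pos 10: AAC -> N; peptide=MMGN
pos 13: UCG -> S; peptide=MMGNS
pos 16: UUG -> L; peptide=MMGNSL
pos 19: UAG -> STOP

Answer: MMGNSL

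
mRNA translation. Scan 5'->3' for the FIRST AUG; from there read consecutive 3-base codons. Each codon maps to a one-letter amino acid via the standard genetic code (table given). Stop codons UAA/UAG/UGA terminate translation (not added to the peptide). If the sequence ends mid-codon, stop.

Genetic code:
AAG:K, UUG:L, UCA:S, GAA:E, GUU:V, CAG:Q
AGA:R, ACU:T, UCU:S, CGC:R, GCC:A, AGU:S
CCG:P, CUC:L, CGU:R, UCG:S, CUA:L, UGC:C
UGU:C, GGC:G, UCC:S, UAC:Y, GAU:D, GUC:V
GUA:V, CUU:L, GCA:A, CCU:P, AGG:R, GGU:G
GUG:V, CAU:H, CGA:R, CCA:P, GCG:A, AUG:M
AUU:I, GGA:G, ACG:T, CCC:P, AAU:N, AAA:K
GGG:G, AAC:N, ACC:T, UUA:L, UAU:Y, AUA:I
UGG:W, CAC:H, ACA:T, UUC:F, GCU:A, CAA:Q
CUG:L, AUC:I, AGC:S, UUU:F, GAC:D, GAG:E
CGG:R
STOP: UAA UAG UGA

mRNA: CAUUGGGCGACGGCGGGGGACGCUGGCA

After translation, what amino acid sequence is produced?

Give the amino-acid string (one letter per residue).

no AUG start codon found

Answer: (empty: no AUG start codon)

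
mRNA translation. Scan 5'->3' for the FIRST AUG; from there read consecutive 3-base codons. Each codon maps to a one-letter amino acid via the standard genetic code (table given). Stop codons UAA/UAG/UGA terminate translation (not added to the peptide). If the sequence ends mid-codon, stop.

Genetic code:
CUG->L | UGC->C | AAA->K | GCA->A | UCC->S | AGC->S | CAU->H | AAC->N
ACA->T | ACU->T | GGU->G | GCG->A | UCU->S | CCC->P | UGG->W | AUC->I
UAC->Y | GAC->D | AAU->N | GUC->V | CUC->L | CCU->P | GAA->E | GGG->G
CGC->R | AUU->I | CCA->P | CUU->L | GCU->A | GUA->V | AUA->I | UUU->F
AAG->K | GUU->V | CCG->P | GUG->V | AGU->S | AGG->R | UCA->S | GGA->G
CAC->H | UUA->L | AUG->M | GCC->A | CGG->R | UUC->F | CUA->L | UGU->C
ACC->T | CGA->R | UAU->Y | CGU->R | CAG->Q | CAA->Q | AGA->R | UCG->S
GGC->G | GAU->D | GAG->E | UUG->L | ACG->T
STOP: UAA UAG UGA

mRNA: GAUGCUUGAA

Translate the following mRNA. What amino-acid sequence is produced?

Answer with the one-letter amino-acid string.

Answer: MLE

Derivation:
start AUG at pos 1
pos 1: AUG -> M; peptide=M
pos 4: CUU -> L; peptide=ML
pos 7: GAA -> E; peptide=MLE
pos 10: only 0 nt remain (<3), stop (end of mRNA)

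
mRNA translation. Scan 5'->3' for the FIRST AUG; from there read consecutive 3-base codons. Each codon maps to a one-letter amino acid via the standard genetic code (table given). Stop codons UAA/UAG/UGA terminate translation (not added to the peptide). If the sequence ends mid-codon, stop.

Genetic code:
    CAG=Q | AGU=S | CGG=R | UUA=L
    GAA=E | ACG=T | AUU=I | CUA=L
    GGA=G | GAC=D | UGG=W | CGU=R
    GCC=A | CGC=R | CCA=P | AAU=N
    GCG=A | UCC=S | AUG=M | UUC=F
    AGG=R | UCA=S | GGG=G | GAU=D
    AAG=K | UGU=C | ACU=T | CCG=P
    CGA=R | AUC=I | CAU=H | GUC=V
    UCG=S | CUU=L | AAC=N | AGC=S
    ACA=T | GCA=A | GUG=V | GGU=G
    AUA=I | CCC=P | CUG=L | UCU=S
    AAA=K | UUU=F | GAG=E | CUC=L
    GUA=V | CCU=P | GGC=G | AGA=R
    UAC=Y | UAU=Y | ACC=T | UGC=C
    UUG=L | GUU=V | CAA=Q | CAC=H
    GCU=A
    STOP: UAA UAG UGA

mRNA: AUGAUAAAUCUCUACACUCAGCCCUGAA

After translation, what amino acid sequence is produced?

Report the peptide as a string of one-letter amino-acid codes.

Answer: MINLYTQP

Derivation:
start AUG at pos 0
pos 0: AUG -> M; peptide=M
pos 3: AUA -> I; peptide=MI
pos 6: AAU -> N; peptide=MIN
pos 9: CUC -> L; peptide=MINL
pos 12: UAC -> Y; peptide=MINLY
pos 15: ACU -> T; peptide=MINLYT
pos 18: CAG -> Q; peptide=MINLYTQ
pos 21: CCC -> P; peptide=MINLYTQP
pos 24: UGA -> STOP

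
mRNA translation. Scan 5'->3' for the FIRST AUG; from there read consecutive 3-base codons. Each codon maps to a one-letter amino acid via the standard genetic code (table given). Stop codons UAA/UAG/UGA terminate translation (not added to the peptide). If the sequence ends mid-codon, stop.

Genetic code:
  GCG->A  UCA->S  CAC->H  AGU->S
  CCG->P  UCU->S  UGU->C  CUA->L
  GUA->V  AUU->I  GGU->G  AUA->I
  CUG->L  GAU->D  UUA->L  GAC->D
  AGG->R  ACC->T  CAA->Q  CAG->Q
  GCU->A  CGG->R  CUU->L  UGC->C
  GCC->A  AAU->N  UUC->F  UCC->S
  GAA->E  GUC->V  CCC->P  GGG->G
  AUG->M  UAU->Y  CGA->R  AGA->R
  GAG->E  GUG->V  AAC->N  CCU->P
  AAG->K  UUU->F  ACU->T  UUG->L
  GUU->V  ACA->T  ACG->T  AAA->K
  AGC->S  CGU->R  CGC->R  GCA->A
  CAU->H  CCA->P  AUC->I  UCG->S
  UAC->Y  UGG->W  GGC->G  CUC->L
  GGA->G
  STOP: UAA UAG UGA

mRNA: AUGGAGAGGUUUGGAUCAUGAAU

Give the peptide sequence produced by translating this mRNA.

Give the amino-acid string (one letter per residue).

start AUG at pos 0
pos 0: AUG -> M; peptide=M
pos 3: GAG -> E; peptide=ME
pos 6: AGG -> R; peptide=MER
pos 9: UUU -> F; peptide=MERF
pos 12: GGA -> G; peptide=MERFG
pos 15: UCA -> S; peptide=MERFGS
pos 18: UGA -> STOP

Answer: MERFGS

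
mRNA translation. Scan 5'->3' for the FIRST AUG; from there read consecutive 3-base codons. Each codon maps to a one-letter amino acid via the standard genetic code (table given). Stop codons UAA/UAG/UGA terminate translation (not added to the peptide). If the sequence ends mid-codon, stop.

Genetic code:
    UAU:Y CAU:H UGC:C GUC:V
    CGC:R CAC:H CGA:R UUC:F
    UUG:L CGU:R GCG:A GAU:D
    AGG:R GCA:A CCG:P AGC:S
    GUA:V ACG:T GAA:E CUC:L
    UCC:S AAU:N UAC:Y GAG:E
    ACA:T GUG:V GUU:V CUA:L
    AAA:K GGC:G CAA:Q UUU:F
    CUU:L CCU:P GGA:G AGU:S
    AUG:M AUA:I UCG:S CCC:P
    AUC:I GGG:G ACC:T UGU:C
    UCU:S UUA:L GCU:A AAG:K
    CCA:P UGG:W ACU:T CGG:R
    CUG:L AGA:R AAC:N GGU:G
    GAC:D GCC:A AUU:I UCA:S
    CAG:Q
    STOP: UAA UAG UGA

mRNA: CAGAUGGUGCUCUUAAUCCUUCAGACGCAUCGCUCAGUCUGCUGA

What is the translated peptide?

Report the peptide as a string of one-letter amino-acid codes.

start AUG at pos 3
pos 3: AUG -> M; peptide=M
pos 6: GUG -> V; peptide=MV
pos 9: CUC -> L; peptide=MVL
pos 12: UUA -> L; peptide=MVLL
pos 15: AUC -> I; peptide=MVLLI
pos 18: CUU -> L; peptide=MVLLIL
pos 21: CAG -> Q; peptide=MVLLILQ
pos 24: ACG -> T; peptide=MVLLILQT
pos 27: CAU -> H; peptide=MVLLILQTH
pos 30: CGC -> R; peptide=MVLLILQTHR
pos 33: UCA -> S; peptide=MVLLILQTHRS
pos 36: GUC -> V; peptide=MVLLILQTHRSV
pos 39: UGC -> C; peptide=MVLLILQTHRSVC
pos 42: UGA -> STOP

Answer: MVLLILQTHRSVC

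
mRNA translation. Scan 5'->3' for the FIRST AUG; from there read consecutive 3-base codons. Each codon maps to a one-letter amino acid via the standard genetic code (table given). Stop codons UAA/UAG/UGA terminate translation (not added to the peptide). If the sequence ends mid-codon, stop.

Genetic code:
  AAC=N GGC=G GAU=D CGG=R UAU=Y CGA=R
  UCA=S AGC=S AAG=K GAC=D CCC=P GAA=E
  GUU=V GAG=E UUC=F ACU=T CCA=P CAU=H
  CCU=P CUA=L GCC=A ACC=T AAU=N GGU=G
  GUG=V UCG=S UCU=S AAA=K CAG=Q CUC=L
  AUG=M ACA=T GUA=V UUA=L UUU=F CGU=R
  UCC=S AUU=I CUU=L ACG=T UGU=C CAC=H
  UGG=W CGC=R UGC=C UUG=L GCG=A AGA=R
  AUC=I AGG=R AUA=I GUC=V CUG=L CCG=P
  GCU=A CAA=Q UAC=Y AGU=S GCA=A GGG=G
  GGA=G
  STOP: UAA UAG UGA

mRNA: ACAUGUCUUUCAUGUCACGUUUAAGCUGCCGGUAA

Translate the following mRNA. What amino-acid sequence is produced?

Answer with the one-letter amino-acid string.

start AUG at pos 2
pos 2: AUG -> M; peptide=M
pos 5: UCU -> S; peptide=MS
pos 8: UUC -> F; peptide=MSF
pos 11: AUG -> M; peptide=MSFM
pos 14: UCA -> S; peptide=MSFMS
pos 17: CGU -> R; peptide=MSFMSR
pos 20: UUA -> L; peptide=MSFMSRL
pos 23: AGC -> S; peptide=MSFMSRLS
pos 26: UGC -> C; peptide=MSFMSRLSC
pos 29: CGG -> R; peptide=MSFMSRLSCR
pos 32: UAA -> STOP

Answer: MSFMSRLSCR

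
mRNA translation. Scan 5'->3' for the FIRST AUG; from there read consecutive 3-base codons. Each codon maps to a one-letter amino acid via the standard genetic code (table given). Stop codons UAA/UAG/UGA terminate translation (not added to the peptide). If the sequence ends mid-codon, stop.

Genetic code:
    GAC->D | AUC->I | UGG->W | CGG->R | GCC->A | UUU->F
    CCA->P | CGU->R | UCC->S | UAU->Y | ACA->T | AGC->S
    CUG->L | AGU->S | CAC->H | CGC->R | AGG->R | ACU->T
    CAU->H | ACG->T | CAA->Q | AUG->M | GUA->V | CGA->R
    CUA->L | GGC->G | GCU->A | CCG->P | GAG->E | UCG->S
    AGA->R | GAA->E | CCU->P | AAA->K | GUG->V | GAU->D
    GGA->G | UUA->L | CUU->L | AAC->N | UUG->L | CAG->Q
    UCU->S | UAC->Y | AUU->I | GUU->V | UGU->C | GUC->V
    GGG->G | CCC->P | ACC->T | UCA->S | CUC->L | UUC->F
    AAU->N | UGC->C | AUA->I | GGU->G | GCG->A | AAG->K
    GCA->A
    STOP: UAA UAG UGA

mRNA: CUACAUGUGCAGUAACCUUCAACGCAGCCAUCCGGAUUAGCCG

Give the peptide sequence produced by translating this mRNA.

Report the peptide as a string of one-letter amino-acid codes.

start AUG at pos 4
pos 4: AUG -> M; peptide=M
pos 7: UGC -> C; peptide=MC
pos 10: AGU -> S; peptide=MCS
pos 13: AAC -> N; peptide=MCSN
pos 16: CUU -> L; peptide=MCSNL
pos 19: CAA -> Q; peptide=MCSNLQ
pos 22: CGC -> R; peptide=MCSNLQR
pos 25: AGC -> S; peptide=MCSNLQRS
pos 28: CAU -> H; peptide=MCSNLQRSH
pos 31: CCG -> P; peptide=MCSNLQRSHP
pos 34: GAU -> D; peptide=MCSNLQRSHPD
pos 37: UAG -> STOP

Answer: MCSNLQRSHPD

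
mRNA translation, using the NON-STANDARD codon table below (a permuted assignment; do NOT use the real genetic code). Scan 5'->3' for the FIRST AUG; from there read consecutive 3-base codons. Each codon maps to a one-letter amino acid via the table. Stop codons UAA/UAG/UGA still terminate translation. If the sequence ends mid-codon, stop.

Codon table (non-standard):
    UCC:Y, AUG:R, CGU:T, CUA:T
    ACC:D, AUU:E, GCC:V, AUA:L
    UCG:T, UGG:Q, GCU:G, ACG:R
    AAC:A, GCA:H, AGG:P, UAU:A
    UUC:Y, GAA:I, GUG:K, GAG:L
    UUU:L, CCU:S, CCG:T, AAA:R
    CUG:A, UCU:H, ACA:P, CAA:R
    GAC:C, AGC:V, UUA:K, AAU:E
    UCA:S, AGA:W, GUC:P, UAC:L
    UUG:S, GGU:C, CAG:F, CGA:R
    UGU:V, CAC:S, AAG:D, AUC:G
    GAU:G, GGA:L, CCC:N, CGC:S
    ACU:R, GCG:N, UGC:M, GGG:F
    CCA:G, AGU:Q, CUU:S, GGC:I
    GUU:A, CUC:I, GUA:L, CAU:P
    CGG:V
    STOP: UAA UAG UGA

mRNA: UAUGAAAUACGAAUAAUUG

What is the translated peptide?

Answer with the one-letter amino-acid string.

Answer: RRLI

Derivation:
start AUG at pos 1
pos 1: AUG -> R; peptide=R
pos 4: AAA -> R; peptide=RR
pos 7: UAC -> L; peptide=RRL
pos 10: GAA -> I; peptide=RRLI
pos 13: UAA -> STOP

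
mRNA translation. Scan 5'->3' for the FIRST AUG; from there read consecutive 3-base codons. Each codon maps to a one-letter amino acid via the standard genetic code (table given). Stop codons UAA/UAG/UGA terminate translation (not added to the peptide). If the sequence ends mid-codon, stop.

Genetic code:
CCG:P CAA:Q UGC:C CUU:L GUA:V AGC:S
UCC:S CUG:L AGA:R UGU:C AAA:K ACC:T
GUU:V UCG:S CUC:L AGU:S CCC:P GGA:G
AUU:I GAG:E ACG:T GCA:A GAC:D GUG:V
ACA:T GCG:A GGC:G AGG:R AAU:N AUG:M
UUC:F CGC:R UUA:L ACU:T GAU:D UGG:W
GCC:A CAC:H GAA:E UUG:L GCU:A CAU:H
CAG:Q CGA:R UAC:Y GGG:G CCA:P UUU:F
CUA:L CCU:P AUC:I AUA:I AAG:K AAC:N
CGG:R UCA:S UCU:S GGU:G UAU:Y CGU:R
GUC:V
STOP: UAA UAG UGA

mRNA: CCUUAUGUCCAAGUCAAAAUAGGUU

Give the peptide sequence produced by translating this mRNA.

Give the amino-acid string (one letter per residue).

start AUG at pos 4
pos 4: AUG -> M; peptide=M
pos 7: UCC -> S; peptide=MS
pos 10: AAG -> K; peptide=MSK
pos 13: UCA -> S; peptide=MSKS
pos 16: AAA -> K; peptide=MSKSK
pos 19: UAG -> STOP

Answer: MSKSK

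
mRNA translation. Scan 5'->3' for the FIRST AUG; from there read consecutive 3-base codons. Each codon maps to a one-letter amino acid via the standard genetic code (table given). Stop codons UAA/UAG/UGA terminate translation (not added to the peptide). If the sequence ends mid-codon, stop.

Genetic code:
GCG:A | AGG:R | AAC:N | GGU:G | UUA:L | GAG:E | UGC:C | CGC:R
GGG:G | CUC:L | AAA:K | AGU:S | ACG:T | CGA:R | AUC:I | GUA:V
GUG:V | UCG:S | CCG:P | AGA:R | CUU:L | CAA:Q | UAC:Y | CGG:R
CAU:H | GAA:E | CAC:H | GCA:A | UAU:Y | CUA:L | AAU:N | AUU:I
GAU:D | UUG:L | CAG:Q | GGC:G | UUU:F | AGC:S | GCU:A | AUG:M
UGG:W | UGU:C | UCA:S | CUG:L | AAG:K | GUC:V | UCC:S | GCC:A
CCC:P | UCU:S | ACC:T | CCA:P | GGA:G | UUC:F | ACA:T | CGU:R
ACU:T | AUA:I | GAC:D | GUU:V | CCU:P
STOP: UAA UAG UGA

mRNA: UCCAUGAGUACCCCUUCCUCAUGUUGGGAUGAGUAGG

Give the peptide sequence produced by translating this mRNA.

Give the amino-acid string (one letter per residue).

start AUG at pos 3
pos 3: AUG -> M; peptide=M
pos 6: AGU -> S; peptide=MS
pos 9: ACC -> T; peptide=MST
pos 12: CCU -> P; peptide=MSTP
pos 15: UCC -> S; peptide=MSTPS
pos 18: UCA -> S; peptide=MSTPSS
pos 21: UGU -> C; peptide=MSTPSSC
pos 24: UGG -> W; peptide=MSTPSSCW
pos 27: GAU -> D; peptide=MSTPSSCWD
pos 30: GAG -> E; peptide=MSTPSSCWDE
pos 33: UAG -> STOP

Answer: MSTPSSCWDE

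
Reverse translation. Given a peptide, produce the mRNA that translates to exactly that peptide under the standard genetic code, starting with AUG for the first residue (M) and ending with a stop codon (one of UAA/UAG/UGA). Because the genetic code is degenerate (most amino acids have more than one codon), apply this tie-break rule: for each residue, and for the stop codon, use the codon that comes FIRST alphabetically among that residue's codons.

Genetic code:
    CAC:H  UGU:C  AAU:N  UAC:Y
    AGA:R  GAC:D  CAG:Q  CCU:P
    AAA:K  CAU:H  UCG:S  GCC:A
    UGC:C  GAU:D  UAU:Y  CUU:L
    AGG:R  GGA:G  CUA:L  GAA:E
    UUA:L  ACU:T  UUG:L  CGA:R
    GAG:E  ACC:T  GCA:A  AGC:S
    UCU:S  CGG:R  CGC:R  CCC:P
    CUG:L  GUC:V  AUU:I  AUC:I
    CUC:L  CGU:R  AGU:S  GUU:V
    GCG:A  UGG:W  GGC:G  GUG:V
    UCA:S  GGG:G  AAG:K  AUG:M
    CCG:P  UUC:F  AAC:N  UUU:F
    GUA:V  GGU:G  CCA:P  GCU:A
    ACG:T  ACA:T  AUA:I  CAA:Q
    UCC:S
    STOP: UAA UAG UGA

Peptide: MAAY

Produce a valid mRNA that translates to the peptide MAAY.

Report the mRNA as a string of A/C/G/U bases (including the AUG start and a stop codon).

Answer: mRNA: AUGGCAGCAUACUAA

Derivation:
residue 1: M -> AUG (start codon)
residue 2: A codons sorted = GCA,GCC,GCG,GCU -> pick first = GCA
residue 3: A codons sorted = GCA,GCC,GCG,GCU -> pick first = GCA
residue 4: Y codons sorted = UAC,UAU -> pick first = UAC
terminator: stop codons sorted = UAA,UAG,UGA -> pick first = UAA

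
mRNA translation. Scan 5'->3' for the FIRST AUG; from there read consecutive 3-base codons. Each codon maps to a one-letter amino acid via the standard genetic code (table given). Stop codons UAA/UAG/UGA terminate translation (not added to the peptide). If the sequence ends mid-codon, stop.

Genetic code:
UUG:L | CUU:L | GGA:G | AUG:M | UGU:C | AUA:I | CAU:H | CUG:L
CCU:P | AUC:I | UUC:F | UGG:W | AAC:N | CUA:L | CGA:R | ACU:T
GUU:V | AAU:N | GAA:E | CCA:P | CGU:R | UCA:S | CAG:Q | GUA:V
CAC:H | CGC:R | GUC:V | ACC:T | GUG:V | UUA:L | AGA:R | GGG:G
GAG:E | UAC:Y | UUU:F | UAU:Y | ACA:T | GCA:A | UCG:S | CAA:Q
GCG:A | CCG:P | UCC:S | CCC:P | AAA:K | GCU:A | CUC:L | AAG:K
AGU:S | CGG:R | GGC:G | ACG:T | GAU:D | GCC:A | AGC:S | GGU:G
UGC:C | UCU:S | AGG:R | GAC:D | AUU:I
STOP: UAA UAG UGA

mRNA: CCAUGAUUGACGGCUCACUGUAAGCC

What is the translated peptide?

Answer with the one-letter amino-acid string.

start AUG at pos 2
pos 2: AUG -> M; peptide=M
pos 5: AUU -> I; peptide=MI
pos 8: GAC -> D; peptide=MID
pos 11: GGC -> G; peptide=MIDG
pos 14: UCA -> S; peptide=MIDGS
pos 17: CUG -> L; peptide=MIDGSL
pos 20: UAA -> STOP

Answer: MIDGSL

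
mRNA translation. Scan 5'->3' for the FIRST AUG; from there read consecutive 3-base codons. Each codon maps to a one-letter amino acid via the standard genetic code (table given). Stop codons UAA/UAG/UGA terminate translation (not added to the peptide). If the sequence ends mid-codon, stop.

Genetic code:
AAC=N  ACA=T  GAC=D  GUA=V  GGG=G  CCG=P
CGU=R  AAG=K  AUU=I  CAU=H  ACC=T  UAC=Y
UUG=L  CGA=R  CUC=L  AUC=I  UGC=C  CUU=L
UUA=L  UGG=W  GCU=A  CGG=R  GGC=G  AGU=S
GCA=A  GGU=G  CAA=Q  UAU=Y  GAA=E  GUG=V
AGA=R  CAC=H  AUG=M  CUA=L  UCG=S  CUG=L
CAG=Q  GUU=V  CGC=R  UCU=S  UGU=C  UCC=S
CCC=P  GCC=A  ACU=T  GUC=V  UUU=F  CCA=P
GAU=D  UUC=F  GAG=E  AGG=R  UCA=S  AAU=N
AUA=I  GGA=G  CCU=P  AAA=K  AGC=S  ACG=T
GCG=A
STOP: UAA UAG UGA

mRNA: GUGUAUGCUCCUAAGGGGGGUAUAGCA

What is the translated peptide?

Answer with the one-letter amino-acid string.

start AUG at pos 4
pos 4: AUG -> M; peptide=M
pos 7: CUC -> L; peptide=ML
pos 10: CUA -> L; peptide=MLL
pos 13: AGG -> R; peptide=MLLR
pos 16: GGG -> G; peptide=MLLRG
pos 19: GUA -> V; peptide=MLLRGV
pos 22: UAG -> STOP

Answer: MLLRGV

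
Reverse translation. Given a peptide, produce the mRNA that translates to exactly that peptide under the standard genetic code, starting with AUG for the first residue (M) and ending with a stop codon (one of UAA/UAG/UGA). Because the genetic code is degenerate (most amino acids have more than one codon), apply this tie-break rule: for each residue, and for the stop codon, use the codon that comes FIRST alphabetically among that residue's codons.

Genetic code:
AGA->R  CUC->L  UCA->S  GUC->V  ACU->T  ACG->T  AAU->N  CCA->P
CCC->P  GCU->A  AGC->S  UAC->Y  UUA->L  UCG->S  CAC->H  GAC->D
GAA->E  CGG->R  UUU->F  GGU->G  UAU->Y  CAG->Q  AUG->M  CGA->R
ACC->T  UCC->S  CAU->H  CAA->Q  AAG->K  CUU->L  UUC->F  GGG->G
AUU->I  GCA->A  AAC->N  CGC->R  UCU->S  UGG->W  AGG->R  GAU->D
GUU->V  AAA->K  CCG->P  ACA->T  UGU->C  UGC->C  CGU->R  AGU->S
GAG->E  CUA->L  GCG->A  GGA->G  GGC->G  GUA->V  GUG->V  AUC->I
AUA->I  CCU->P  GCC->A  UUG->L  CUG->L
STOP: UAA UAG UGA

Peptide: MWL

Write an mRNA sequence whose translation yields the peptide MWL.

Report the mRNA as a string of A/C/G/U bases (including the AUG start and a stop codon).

Answer: mRNA: AUGUGGCUAUAA

Derivation:
residue 1: M -> AUG (start codon)
residue 2: W -> UGG (only codon)
residue 3: L codons sorted = CUA,CUC,CUG,CUU,UUA,UUG -> pick first = CUA
terminator: stop codons sorted = UAA,UAG,UGA -> pick first = UAA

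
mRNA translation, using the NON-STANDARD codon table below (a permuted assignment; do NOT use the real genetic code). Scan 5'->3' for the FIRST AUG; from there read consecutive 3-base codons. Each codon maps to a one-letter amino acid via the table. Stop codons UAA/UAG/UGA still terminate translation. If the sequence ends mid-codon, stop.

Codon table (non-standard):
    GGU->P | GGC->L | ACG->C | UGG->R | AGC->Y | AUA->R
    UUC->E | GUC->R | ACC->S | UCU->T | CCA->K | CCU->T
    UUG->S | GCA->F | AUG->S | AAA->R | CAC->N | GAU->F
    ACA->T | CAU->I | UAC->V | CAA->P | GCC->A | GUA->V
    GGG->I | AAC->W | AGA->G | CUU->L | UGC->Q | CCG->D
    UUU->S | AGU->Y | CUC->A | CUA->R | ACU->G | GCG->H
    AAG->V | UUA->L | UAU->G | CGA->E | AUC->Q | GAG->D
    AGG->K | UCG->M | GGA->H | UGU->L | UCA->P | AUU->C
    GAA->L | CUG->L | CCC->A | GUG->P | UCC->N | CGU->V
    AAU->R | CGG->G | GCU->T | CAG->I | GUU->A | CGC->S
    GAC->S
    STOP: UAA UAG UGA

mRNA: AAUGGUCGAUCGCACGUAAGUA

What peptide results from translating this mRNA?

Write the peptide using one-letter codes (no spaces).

Answer: SRFSC

Derivation:
start AUG at pos 1
pos 1: AUG -> S; peptide=S
pos 4: GUC -> R; peptide=SR
pos 7: GAU -> F; peptide=SRF
pos 10: CGC -> S; peptide=SRFS
pos 13: ACG -> C; peptide=SRFSC
pos 16: UAA -> STOP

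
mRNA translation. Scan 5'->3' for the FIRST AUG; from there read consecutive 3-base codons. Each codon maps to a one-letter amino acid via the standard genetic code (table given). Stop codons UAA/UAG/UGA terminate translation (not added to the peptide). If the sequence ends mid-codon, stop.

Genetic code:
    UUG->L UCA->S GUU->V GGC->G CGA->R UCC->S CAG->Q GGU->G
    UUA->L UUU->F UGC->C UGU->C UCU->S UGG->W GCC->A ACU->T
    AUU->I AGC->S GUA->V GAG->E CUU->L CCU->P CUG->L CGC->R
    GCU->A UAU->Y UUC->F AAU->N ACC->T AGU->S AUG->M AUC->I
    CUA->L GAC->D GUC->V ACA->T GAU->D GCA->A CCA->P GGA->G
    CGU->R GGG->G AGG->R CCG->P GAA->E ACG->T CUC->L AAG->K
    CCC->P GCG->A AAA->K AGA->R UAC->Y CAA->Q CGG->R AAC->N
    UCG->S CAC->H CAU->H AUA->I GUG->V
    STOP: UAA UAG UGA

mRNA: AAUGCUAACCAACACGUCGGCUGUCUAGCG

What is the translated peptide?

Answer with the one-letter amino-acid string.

start AUG at pos 1
pos 1: AUG -> M; peptide=M
pos 4: CUA -> L; peptide=ML
pos 7: ACC -> T; peptide=MLT
pos 10: AAC -> N; peptide=MLTN
pos 13: ACG -> T; peptide=MLTNT
pos 16: UCG -> S; peptide=MLTNTS
pos 19: GCU -> A; peptide=MLTNTSA
pos 22: GUC -> V; peptide=MLTNTSAV
pos 25: UAG -> STOP

Answer: MLTNTSAV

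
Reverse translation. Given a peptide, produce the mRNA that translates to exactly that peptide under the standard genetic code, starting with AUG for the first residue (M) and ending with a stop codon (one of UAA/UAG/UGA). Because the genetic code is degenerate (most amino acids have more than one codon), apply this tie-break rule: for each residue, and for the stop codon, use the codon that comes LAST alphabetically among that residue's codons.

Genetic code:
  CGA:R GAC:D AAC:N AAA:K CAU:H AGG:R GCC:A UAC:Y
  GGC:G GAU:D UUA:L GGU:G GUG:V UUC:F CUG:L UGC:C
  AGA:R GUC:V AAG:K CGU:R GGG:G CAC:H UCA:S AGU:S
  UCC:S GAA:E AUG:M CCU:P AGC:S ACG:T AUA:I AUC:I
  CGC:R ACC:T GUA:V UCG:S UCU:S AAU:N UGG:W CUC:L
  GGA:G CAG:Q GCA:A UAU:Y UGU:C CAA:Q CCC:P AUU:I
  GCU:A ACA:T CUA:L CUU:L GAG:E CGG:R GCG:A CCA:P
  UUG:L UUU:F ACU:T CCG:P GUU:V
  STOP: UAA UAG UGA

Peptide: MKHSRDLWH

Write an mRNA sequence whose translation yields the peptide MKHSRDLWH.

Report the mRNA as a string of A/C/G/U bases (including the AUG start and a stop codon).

residue 1: M -> AUG (start codon)
residue 2: K codons sorted = AAA,AAG -> pick last = AAG
residue 3: H codons sorted = CAC,CAU -> pick last = CAU
residue 4: S codons sorted = AGC,AGU,UCA,UCC,UCG,UCU -> pick last = UCU
residue 5: R codons sorted = AGA,AGG,CGA,CGC,CGG,CGU -> pick last = CGU
residue 6: D codons sorted = GAC,GAU -> pick last = GAU
residue 7: L codons sorted = CUA,CUC,CUG,CUU,UUA,UUG -> pick last = UUG
residue 8: W -> UGG (only codon)
residue 9: H codons sorted = CAC,CAU -> pick last = CAU
terminator: stop codons sorted = UAA,UAG,UGA -> pick last = UGA

Answer: mRNA: AUGAAGCAUUCUCGUGAUUUGUGGCAUUGA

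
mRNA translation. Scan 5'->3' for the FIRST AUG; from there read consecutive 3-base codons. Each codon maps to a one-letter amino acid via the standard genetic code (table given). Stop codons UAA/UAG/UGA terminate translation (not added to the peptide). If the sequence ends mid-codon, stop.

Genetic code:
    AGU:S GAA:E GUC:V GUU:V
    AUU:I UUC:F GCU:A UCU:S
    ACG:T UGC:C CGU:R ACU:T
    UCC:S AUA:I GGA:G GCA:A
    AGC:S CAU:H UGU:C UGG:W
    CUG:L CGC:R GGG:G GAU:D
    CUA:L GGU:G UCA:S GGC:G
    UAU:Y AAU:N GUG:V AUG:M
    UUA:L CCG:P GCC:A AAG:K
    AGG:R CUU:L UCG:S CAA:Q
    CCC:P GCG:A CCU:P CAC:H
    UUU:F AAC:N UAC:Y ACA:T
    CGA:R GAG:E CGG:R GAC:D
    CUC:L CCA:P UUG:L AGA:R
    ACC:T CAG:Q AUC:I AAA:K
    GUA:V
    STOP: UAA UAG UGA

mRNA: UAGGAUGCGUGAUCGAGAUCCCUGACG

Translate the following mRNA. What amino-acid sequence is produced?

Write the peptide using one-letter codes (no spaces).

start AUG at pos 4
pos 4: AUG -> M; peptide=M
pos 7: CGU -> R; peptide=MR
pos 10: GAU -> D; peptide=MRD
pos 13: CGA -> R; peptide=MRDR
pos 16: GAU -> D; peptide=MRDRD
pos 19: CCC -> P; peptide=MRDRDP
pos 22: UGA -> STOP

Answer: MRDRDP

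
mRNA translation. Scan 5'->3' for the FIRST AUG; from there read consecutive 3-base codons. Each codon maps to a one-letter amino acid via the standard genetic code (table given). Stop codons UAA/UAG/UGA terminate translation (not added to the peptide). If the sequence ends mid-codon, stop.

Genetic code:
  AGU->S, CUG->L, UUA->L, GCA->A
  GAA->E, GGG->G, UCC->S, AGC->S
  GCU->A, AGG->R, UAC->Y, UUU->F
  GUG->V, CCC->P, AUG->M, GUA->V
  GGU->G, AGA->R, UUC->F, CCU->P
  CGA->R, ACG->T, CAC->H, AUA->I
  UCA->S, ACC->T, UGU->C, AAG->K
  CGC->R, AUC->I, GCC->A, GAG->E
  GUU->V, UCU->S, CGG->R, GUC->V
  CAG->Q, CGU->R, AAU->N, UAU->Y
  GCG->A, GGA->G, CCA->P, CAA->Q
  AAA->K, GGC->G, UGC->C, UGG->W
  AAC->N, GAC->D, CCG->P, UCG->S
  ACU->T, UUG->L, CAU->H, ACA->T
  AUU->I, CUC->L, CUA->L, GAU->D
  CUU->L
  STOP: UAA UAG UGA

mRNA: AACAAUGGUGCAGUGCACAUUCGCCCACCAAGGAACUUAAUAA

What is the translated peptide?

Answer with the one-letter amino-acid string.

start AUG at pos 4
pos 4: AUG -> M; peptide=M
pos 7: GUG -> V; peptide=MV
pos 10: CAG -> Q; peptide=MVQ
pos 13: UGC -> C; peptide=MVQC
pos 16: ACA -> T; peptide=MVQCT
pos 19: UUC -> F; peptide=MVQCTF
pos 22: GCC -> A; peptide=MVQCTFA
pos 25: CAC -> H; peptide=MVQCTFAH
pos 28: CAA -> Q; peptide=MVQCTFAHQ
pos 31: GGA -> G; peptide=MVQCTFAHQG
pos 34: ACU -> T; peptide=MVQCTFAHQGT
pos 37: UAA -> STOP

Answer: MVQCTFAHQGT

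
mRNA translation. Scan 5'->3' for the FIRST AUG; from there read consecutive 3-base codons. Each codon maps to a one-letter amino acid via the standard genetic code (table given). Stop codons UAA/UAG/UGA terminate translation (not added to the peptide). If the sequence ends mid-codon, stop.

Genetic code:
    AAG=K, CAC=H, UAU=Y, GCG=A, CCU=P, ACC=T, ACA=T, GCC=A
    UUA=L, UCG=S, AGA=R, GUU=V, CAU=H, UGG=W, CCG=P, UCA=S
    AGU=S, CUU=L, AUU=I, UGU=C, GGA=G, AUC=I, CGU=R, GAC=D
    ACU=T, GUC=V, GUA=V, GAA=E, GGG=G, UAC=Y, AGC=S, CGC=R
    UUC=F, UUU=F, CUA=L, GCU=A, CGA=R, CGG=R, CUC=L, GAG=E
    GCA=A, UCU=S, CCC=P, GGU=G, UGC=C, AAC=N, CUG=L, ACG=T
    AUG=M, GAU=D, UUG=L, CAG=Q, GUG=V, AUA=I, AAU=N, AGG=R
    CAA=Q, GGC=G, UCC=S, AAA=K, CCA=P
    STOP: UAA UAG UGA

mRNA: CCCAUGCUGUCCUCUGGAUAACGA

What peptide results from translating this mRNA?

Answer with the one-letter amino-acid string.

Answer: MLSSG

Derivation:
start AUG at pos 3
pos 3: AUG -> M; peptide=M
pos 6: CUG -> L; peptide=ML
pos 9: UCC -> S; peptide=MLS
pos 12: UCU -> S; peptide=MLSS
pos 15: GGA -> G; peptide=MLSSG
pos 18: UAA -> STOP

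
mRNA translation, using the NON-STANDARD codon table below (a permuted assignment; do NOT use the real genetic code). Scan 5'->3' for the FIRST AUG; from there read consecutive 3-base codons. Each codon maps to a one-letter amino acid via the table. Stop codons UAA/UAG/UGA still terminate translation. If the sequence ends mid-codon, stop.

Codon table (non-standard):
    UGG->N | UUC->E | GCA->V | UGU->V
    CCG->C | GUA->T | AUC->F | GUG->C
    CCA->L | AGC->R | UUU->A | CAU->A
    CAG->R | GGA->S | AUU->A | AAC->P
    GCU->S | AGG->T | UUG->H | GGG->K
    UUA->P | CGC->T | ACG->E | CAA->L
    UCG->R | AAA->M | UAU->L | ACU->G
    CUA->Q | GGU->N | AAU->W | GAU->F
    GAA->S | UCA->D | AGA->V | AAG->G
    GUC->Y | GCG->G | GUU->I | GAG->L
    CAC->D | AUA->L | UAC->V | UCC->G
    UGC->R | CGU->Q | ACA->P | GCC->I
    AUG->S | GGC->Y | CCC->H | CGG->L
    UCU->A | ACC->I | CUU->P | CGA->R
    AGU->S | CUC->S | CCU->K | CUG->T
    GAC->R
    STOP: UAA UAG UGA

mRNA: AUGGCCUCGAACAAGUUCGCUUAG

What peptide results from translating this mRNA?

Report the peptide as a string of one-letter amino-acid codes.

Answer: SIRPGES

Derivation:
start AUG at pos 0
pos 0: AUG -> S; peptide=S
pos 3: GCC -> I; peptide=SI
pos 6: UCG -> R; peptide=SIR
pos 9: AAC -> P; peptide=SIRP
pos 12: AAG -> G; peptide=SIRPG
pos 15: UUC -> E; peptide=SIRPGE
pos 18: GCU -> S; peptide=SIRPGES
pos 21: UAG -> STOP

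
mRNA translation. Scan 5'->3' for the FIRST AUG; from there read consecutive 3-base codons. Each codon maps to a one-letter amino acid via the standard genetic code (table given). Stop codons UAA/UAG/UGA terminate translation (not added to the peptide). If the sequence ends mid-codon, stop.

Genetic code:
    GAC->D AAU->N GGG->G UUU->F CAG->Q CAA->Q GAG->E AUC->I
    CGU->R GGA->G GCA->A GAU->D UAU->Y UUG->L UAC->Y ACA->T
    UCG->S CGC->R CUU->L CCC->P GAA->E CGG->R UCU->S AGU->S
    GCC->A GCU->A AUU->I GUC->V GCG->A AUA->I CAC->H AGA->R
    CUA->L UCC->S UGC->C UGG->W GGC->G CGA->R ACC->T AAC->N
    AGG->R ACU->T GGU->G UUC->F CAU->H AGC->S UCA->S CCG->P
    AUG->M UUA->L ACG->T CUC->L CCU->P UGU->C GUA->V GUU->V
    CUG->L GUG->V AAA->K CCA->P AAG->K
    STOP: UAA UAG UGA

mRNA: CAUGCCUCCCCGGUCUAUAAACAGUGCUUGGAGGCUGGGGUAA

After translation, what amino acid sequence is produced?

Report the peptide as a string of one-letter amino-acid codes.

start AUG at pos 1
pos 1: AUG -> M; peptide=M
pos 4: CCU -> P; peptide=MP
pos 7: CCC -> P; peptide=MPP
pos 10: CGG -> R; peptide=MPPR
pos 13: UCU -> S; peptide=MPPRS
pos 16: AUA -> I; peptide=MPPRSI
pos 19: AAC -> N; peptide=MPPRSIN
pos 22: AGU -> S; peptide=MPPRSINS
pos 25: GCU -> A; peptide=MPPRSINSA
pos 28: UGG -> W; peptide=MPPRSINSAW
pos 31: AGG -> R; peptide=MPPRSINSAWR
pos 34: CUG -> L; peptide=MPPRSINSAWRL
pos 37: GGG -> G; peptide=MPPRSINSAWRLG
pos 40: UAA -> STOP

Answer: MPPRSINSAWRLG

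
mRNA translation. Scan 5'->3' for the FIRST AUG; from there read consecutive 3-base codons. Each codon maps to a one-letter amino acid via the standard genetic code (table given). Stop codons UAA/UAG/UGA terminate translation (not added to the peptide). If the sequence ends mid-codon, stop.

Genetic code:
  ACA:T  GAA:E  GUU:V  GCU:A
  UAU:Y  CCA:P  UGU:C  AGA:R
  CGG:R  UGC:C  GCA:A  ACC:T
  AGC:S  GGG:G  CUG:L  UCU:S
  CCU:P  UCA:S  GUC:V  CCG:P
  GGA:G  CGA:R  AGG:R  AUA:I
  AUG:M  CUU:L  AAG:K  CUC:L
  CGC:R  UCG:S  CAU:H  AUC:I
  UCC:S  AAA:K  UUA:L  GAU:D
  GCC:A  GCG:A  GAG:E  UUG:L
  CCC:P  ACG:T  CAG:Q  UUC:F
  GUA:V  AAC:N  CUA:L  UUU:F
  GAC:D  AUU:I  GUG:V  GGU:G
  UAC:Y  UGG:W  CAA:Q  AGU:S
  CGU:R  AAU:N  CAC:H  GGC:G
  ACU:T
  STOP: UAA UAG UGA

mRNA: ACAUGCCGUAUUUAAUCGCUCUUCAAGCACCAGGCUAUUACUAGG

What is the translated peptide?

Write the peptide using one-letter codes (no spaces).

Answer: MPYLIALQAPGYY

Derivation:
start AUG at pos 2
pos 2: AUG -> M; peptide=M
pos 5: CCG -> P; peptide=MP
pos 8: UAU -> Y; peptide=MPY
pos 11: UUA -> L; peptide=MPYL
pos 14: AUC -> I; peptide=MPYLI
pos 17: GCU -> A; peptide=MPYLIA
pos 20: CUU -> L; peptide=MPYLIAL
pos 23: CAA -> Q; peptide=MPYLIALQ
pos 26: GCA -> A; peptide=MPYLIALQA
pos 29: CCA -> P; peptide=MPYLIALQAP
pos 32: GGC -> G; peptide=MPYLIALQAPG
pos 35: UAU -> Y; peptide=MPYLIALQAPGY
pos 38: UAC -> Y; peptide=MPYLIALQAPGYY
pos 41: UAG -> STOP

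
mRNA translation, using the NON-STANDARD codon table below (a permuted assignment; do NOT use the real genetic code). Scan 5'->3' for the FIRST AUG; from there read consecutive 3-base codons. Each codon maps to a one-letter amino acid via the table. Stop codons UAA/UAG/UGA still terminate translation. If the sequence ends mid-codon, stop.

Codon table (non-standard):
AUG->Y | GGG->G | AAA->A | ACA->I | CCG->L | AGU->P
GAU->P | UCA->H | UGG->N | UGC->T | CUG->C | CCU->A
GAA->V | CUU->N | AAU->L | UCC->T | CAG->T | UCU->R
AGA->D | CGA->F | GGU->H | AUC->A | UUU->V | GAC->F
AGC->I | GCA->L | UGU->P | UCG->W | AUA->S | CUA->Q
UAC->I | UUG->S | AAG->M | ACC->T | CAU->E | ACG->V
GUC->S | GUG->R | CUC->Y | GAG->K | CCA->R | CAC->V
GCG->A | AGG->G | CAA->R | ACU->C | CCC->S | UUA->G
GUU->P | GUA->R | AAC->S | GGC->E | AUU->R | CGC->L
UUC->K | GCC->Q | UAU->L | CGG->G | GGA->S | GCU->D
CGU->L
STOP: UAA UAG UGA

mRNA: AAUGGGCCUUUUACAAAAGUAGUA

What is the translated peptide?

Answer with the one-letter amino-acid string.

Answer: YENGRM

Derivation:
start AUG at pos 1
pos 1: AUG -> Y; peptide=Y
pos 4: GGC -> E; peptide=YE
pos 7: CUU -> N; peptide=YEN
pos 10: UUA -> G; peptide=YENG
pos 13: CAA -> R; peptide=YENGR
pos 16: AAG -> M; peptide=YENGRM
pos 19: UAG -> STOP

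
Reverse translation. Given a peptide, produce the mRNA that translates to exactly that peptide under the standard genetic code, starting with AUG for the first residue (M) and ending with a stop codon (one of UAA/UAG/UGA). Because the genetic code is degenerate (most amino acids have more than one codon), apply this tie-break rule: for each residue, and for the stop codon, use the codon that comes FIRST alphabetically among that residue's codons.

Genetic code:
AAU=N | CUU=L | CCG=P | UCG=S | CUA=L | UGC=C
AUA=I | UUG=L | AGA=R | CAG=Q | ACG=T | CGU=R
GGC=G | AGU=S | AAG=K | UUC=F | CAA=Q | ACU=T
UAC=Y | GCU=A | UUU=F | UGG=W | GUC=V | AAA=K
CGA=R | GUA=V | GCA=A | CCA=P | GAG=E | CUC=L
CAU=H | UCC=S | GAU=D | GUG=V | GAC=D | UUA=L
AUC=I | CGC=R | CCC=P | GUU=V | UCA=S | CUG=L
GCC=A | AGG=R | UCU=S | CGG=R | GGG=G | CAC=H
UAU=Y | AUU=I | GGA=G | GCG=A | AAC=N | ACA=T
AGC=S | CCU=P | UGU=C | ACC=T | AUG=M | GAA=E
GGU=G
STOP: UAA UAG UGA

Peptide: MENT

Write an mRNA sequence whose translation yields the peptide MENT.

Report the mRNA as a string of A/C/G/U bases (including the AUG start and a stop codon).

residue 1: M -> AUG (start codon)
residue 2: E codons sorted = GAA,GAG -> pick first = GAA
residue 3: N codons sorted = AAC,AAU -> pick first = AAC
residue 4: T codons sorted = ACA,ACC,ACG,ACU -> pick first = ACA
terminator: stop codons sorted = UAA,UAG,UGA -> pick first = UAA

Answer: mRNA: AUGGAAAACACAUAA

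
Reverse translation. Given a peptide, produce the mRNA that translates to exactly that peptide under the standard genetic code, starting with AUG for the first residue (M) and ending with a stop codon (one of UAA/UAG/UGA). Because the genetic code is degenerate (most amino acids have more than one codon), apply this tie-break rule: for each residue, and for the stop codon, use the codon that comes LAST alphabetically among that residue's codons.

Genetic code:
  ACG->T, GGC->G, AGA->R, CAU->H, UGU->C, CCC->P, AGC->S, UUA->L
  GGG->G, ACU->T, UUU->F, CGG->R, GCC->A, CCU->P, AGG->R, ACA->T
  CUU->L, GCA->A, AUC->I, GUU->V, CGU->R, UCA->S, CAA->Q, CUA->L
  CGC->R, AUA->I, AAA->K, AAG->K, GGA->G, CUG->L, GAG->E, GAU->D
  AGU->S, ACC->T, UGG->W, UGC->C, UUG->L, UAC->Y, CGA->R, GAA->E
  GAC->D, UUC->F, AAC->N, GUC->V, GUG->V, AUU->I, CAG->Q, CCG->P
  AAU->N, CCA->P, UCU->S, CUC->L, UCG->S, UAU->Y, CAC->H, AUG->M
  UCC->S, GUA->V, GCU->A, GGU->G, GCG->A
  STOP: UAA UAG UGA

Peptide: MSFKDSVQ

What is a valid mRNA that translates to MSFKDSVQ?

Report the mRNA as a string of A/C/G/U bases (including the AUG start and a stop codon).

residue 1: M -> AUG (start codon)
residue 2: S codons sorted = AGC,AGU,UCA,UCC,UCG,UCU -> pick last = UCU
residue 3: F codons sorted = UUC,UUU -> pick last = UUU
residue 4: K codons sorted = AAA,AAG -> pick last = AAG
residue 5: D codons sorted = GAC,GAU -> pick last = GAU
residue 6: S codons sorted = AGC,AGU,UCA,UCC,UCG,UCU -> pick last = UCU
residue 7: V codons sorted = GUA,GUC,GUG,GUU -> pick last = GUU
residue 8: Q codons sorted = CAA,CAG -> pick last = CAG
terminator: stop codons sorted = UAA,UAG,UGA -> pick last = UGA

Answer: mRNA: AUGUCUUUUAAGGAUUCUGUUCAGUGA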